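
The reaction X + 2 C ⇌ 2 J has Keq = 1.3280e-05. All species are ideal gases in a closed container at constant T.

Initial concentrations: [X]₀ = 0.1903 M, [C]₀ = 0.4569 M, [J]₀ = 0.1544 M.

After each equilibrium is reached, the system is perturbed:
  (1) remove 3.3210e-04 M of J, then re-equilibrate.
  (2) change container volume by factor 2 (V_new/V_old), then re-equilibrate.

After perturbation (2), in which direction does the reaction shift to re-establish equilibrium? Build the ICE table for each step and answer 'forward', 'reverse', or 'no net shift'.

Q₀ = 0.6001 vs Keq = 1.3280e-05 ⇒ Q>K, reverse
Step 1:
                  X         C         J
  I          0.1903    0.4569    0.1544
  C         0.07663    0.1533   -0.1533
  E          0.2669    0.6102  0.001149
  solve Keq expr → x = -0.07663; check Q = 1.3280e-05
Then remove 3.3210e-04 M of J.
Step 2:
                  X         C         J
  I          0.2669    0.6102 8.1667e-04
  C       -1.6556e-04 -3.3112e-04 3.3112e-04
  E          0.2668    0.6098  0.001148
  solve Keq expr → x = 1.6556e-04; check Q = 1.3280e-05
Then change container volume by factor 2 (V_new/V_old).
Step 3:
                  X         C         J
  I          0.1334    0.3049 5.7389e-04
  C       8.3869e-05 1.6774e-04 -1.6774e-04
  E          0.1335    0.3051 4.0615e-04
  solve Keq expr → x = -8.3869e-05; check Q = 1.3280e-05

Direction: reverse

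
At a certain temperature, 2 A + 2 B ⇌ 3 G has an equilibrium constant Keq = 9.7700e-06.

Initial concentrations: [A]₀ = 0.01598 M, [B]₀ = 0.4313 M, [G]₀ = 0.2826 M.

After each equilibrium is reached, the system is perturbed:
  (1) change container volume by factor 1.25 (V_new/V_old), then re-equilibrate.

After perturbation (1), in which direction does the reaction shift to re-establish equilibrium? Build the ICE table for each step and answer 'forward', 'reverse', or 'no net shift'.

Q₀ = 475.1 vs Keq = 9.7700e-06 ⇒ Q>K, reverse
Step 1:
                  A         B         G
  Initial   0.01598    0.4313    0.2826
  Change     0.1849    0.1849   -0.2773
  Equil      0.2008    0.6162  0.005309
  solve Keq expr → x = -0.09243; check Q = 9.7700e-06
Then change container volume by factor 1.25 (V_new/V_old).
Step 2:
                  A         B         G
  Initial    0.1607    0.4929  0.004247
  Change  2.0006e-04 2.0006e-04 -3.0010e-04
  Equil      0.1609    0.4931  0.003947
  solve Keq expr → x = -1.0003e-04; check Q = 9.7700e-06

Direction: reverse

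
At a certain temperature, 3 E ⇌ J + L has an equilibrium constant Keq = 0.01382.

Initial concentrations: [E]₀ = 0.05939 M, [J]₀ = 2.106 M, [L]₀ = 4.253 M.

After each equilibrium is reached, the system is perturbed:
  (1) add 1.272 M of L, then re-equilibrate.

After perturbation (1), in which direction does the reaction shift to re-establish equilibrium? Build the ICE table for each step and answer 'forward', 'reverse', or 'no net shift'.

Q₀ = 4.2758e+04 vs Keq = 0.01382 ⇒ Q>K, reverse
Step 1:
                    E           J           L
  I           0.05939       2.106       4.253
  C              4.68       -1.56       -1.56
  E             4.739      0.5461       2.693
  solve Keq expr → x = -1.56; check Q = 0.01382
Then add 1.272 M of L.
Step 2:
                    E           J           L
  I             4.739      0.5461       3.965
  C            0.2824    -0.09413    -0.09413
  E             5.021       0.452       3.871
  solve Keq expr → x = -0.09413; check Q = 0.01382

Direction: reverse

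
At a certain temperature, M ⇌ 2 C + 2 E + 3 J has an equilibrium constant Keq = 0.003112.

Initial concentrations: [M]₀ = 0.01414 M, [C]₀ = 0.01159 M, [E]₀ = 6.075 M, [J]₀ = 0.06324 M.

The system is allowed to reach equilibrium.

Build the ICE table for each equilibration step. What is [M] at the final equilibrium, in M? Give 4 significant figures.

[M]_eq = 0.006094 M

Q₀ = 8.8672e-05 vs Keq = 0.003112 ⇒ Q<K, forward
Step 1:
                    M           C           E           J
  Initial     0.01414     0.01159       6.075     0.06324
  Change    -0.008046     0.01609     0.01609     0.02414
  Equil      0.006094     0.02768       6.091     0.08738
  solve Keq expr → x = 0.008046; check Q = 0.003112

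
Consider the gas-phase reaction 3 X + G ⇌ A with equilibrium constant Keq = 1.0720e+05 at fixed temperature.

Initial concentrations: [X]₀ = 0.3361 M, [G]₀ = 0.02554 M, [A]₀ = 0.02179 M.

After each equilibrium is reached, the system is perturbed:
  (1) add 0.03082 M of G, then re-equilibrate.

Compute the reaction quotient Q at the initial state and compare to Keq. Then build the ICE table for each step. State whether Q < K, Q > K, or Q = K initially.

Q₀ = 22.47; Q < K (proceeds forward)

Q₀ = 22.47 vs Keq = 1.0720e+05 ⇒ Q<K, forward
Step 1:
                    X           G           A
  init         0.3361     0.02554     0.02179
  Δ          -0.07654    -0.02551     0.02551
  eq           0.2596  2.5236e-05      0.0473
  solve Keq expr → x = 0.02551; check Q = 1.0720e+05
Then add 0.03082 M of G.
Step 2:
                    X           G           A
  init         0.2596     0.03085      0.0473
  Δ          -0.09207    -0.03069     0.03069
  eq           0.1675  1.5486e-04       0.078
  solve Keq expr → x = 0.03069; check Q = 1.0720e+05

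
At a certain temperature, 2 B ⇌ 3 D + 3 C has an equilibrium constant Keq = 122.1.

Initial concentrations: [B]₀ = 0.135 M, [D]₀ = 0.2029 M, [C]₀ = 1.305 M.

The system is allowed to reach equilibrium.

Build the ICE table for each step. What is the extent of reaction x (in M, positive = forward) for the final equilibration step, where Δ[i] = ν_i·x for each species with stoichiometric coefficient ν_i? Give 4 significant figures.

Q₀ = 1.019 vs Keq = 122.1 ⇒ Q<K, forward
Step 1:
                   B          D          C
  I            0.135     0.2029      1.305
  C          -0.1013      0.152      0.152
  E          0.03365     0.3549      1.457
  solve Keq expr → x = 0.05067; check Q = 122.1

x = 0.05067 M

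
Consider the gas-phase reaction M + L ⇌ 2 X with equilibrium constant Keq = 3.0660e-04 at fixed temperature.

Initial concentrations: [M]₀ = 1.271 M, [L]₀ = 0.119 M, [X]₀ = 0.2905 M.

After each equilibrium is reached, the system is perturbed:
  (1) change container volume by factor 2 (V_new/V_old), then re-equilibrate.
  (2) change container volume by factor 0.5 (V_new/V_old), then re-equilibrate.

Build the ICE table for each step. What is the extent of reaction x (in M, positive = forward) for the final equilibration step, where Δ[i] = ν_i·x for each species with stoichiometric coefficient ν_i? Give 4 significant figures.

x = 0 M

Q₀ = 0.558 vs Keq = 3.0660e-04 ⇒ Q>K, reverse
Step 1:
                    M           L           X
  Initial       1.271       0.119      0.2905
  Change         0.14        0.14     -0.2799
  Equil         1.411       0.259     0.01058
  solve Keq expr → x = -0.14; check Q = 3.0660e-04
Then change container volume by factor 2 (V_new/V_old).
Step 2:
                    M           L           X
  Initial      0.7055      0.1295    0.005292
  Change            0           0           0
  Equil        0.7055      0.1295    0.005292
  solve Keq expr → x = 0; check Q = 3.0660e-04
Then change container volume by factor 0.5 (V_new/V_old).
Step 3:
                    M           L           X
  Initial       1.411       0.259     0.01058
  Change            0           0           0
  Equil         1.411       0.259     0.01058
  solve Keq expr → x = 0; check Q = 3.0660e-04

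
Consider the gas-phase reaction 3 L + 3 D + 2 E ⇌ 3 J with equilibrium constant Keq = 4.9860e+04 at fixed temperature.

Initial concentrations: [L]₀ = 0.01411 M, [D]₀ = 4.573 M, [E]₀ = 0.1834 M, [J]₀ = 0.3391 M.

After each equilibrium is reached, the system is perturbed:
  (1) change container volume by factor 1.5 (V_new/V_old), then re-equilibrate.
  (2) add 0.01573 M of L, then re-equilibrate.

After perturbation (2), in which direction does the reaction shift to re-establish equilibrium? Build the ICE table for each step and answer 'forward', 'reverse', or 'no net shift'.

Direction: forward

Q₀ = 4315 vs Keq = 4.9860e+04 ⇒ Q<K, forward
Step 1:
                  L         D         E         J
  init      0.01411     4.573    0.1834    0.3391
  Δ       -0.007598 -0.007598 -0.005065  0.007598
  eq       0.006512     4.565    0.1783    0.3467
  solve Keq expr → x = 0.002533; check Q = 4.9860e+04
Then change container volume by factor 1.5 (V_new/V_old).
Step 2:
                  L         D         E         J
  init     0.004341     3.044    0.1189    0.2311
  Δ        0.003916  0.003916  0.002611 -0.003916
  eq       0.008258     3.048    0.1215    0.2272
  solve Keq expr → x = -0.001305; check Q = 4.9860e+04
Then add 0.01573 M of L.
Step 3:
                  L         D         E         J
  init      0.02399     3.048    0.1215    0.2272
  Δ        -0.01465  -0.01465 -0.009765   0.01465
  eq        0.00934     3.033    0.1117    0.2419
  solve Keq expr → x = 0.004883; check Q = 4.9860e+04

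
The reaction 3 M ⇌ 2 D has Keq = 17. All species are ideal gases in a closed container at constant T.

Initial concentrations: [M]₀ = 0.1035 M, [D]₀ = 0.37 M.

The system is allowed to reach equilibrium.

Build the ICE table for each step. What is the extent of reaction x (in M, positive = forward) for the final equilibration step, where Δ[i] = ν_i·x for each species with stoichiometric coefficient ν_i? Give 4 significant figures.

Q₀ = 123.5 vs Keq = 17 ⇒ Q>K, reverse
Step 1:
                   M          D
  Initial     0.1035       0.37
  Change     0.07775   -0.05184
  Equil       0.1813     0.3182
  solve Keq expr → x = -0.02592; check Q = 17

x = -0.02592 M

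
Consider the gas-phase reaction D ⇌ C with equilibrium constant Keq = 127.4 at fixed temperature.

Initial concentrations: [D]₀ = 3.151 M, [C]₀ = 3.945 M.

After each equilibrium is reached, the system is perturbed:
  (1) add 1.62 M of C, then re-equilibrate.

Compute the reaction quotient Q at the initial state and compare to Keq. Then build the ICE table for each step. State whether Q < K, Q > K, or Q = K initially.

Q₀ = 1.252 vs Keq = 127.4 ⇒ Q<K, forward
Step 1:
                   D          C
  I            3.151      3.945
  C           -3.096      3.096
  E          0.05526      7.041
  solve Keq expr → x = 3.096; check Q = 127.4
Then add 1.62 M of C.
Step 2:
                   D          C
  I          0.05526      8.661
  C          0.01262   -0.01262
  E          0.06788      8.648
  solve Keq expr → x = -0.01262; check Q = 127.4

Q₀ = 1.252; Q < K (proceeds forward)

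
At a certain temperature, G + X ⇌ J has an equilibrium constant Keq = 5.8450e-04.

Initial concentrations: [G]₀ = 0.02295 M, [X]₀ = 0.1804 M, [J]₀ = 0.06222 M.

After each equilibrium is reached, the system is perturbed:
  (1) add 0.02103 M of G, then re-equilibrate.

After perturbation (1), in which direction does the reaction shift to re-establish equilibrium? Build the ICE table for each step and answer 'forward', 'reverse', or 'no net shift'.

Q₀ = 15.03 vs Keq = 5.8450e-04 ⇒ Q>K, reverse
Step 1:
                   G          X          J
  Initial    0.02295     0.1804    0.06222
  Change     0.06221    0.06221   -0.06221
  Equil      0.08516     0.2426 1.2076e-05
  solve Keq expr → x = -0.06221; check Q = 5.8450e-04
Then add 0.02103 M of G.
Step 2:
                   G          X          J
  Initial     0.1062     0.2426 1.2076e-05
  Change  -2.9815e-06 -2.9815e-06 2.9815e-06
  Equil       0.1062     0.2426 1.5057e-05
  solve Keq expr → x = 2.9815e-06; check Q = 5.8450e-04

Direction: forward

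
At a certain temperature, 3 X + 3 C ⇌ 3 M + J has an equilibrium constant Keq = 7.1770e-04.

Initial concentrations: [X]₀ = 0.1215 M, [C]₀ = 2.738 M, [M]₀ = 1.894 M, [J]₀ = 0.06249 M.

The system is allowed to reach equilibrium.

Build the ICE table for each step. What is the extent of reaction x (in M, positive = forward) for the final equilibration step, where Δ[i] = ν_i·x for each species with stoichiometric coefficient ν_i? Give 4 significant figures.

Q₀ = 11.53 vs Keq = 7.1770e-04 ⇒ Q>K, reverse
Step 1:
                    X           C           M           J
  Initial      0.1215       2.738       1.894     0.06249
  Change       0.1872      0.1872     -0.1872    -0.06238
  Equil        0.3087       2.925       1.707  1.0622e-04
  solve Keq expr → x = -0.06238; check Q = 7.1770e-04

x = -0.06238 M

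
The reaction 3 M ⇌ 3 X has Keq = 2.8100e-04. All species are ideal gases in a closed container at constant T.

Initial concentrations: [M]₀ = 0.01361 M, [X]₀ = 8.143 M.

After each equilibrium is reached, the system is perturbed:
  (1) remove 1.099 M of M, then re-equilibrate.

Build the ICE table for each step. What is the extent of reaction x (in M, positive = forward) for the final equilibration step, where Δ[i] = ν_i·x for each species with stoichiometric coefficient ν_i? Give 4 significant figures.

x = -0.02252 M

Q₀ = 2.1418e+08 vs Keq = 2.8100e-04 ⇒ Q>K, reverse
Step 1:
                   M          X
  Initial    0.01361      8.143
  Change       7.642     -7.642
  Equil        7.655     0.5014
  solve Keq expr → x = -2.547; check Q = 2.8100e-04
Then remove 1.099 M of M.
Step 2:
                   M          X
  Initial      6.556     0.5014
  Change     0.06756   -0.06756
  Equil        6.624     0.4339
  solve Keq expr → x = -0.02252; check Q = 2.8100e-04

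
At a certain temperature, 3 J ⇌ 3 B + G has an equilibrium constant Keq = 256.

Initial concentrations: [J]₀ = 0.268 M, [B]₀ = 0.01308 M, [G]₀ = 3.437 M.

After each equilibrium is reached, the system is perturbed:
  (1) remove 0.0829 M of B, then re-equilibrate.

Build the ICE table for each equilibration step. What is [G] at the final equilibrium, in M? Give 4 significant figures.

Q₀ = 3.9958e-04 vs Keq = 256 ⇒ Q<K, forward
Step 1:
                  J         B         G
  init        0.268   0.01308     3.437
  Δ         -0.2137    0.2137   0.07124
  eq        0.05428    0.2268     3.508
  solve Keq expr → x = 0.07124; check Q = 256
Then remove 0.0829 M of B.
Step 2:
                  J         B         G
  init      0.05428    0.1439     3.508
  Δ        -0.01599   0.01599  0.005331
  eq        0.03828    0.1599     3.514
  solve Keq expr → x = 0.005331; check Q = 256

[G]_eq = 3.514 M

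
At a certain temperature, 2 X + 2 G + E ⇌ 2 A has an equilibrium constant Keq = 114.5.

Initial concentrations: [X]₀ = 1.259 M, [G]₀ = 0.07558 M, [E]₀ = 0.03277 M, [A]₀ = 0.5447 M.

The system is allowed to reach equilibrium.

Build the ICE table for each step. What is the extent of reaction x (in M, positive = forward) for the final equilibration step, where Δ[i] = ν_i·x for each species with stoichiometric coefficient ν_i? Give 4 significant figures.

x = -0.03039 M

Q₀ = 999.9 vs Keq = 114.5 ⇒ Q>K, reverse
Step 1:
                    X           G           E           A
  I             1.259     0.07558     0.03277      0.5447
  C           0.06077     0.06077     0.03039    -0.06077
  E              1.32      0.1364     0.06316      0.4839
  solve Keq expr → x = -0.03039; check Q = 114.5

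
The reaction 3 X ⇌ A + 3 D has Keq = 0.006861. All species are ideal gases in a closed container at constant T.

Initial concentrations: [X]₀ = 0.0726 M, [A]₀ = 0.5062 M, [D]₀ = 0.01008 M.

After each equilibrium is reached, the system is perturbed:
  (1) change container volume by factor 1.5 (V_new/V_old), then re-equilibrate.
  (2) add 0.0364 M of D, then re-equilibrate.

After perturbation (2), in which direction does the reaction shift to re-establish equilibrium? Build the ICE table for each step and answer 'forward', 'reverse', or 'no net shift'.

Q₀ = 0.001355 vs Keq = 0.006861 ⇒ Q<K, forward
Step 1:
                   X          A          D
  init        0.0726     0.5062    0.01008
  Δ        -0.005821    0.00194   0.005821
  eq         0.06678     0.5081     0.0159
  solve Keq expr → x = 0.00194; check Q = 0.006861
Then change container volume by factor 1.5 (V_new/V_old).
Step 2:
                   X          A          D
  init       0.04452     0.3388     0.0106
  Δ        -0.001202 4.0062e-04   0.001202
  eq         0.04332     0.3392     0.0118
  solve Keq expr → x = 4.0062e-04; check Q = 0.006861
Then add 0.0364 M of D.
Step 3:
                   X          A          D
  init       0.04332     0.3392     0.0482
  Δ          0.02846  -0.009487   -0.02846
  eq         0.07178     0.3297    0.01974
  solve Keq expr → x = -0.009487; check Q = 0.006861

Direction: reverse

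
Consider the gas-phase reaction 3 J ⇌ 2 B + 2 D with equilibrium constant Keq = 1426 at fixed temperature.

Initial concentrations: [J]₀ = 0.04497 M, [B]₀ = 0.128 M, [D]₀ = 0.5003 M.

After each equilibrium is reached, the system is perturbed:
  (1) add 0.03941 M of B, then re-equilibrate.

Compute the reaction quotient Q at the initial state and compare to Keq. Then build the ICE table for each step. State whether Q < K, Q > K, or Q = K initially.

Q₀ = 45.09; Q < K (proceeds forward)

Q₀ = 45.09 vs Keq = 1426 ⇒ Q<K, forward
Step 1:
                    J           B           D
  init        0.04497       0.128      0.5003
  Δ          -0.02895      0.0193      0.0193
  eq          0.01602      0.1473      0.5196
  solve Keq expr → x = 0.009651; check Q = 1426
Then add 0.03941 M of B.
Step 2:
                    J           B           D
  init        0.01602      0.1867      0.5196
  Δ          0.002586   -0.001724   -0.001724
  eq           0.0186       0.185      0.5179
  solve Keq expr → x = -8.6183e-04; check Q = 1426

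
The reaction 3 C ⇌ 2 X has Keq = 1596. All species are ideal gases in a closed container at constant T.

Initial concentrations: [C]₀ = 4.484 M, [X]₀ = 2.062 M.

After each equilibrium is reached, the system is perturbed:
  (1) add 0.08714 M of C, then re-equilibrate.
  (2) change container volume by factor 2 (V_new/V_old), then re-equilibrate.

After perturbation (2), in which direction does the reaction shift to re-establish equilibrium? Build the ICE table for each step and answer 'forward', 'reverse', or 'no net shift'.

Direction: reverse

Q₀ = 0.04716 vs Keq = 1596 ⇒ Q<K, forward
Step 1:
                   C          X
  init         4.484      2.062
  Δ           -4.238      2.825
  eq          0.2464      4.887
  solve Keq expr → x = 1.413; check Q = 1596
Then add 0.08714 M of C.
Step 2:
                   C          X
  init        0.3336      4.887
  Δ         -0.08523    0.05682
  eq          0.2483      4.944
  solve Keq expr → x = 0.02841; check Q = 1596
Then change container volume by factor 2 (V_new/V_old).
Step 3:
                   C          X
  init        0.1242      2.472
  Δ          0.03139   -0.02093
  eq          0.1556      2.451
  solve Keq expr → x = -0.01046; check Q = 1596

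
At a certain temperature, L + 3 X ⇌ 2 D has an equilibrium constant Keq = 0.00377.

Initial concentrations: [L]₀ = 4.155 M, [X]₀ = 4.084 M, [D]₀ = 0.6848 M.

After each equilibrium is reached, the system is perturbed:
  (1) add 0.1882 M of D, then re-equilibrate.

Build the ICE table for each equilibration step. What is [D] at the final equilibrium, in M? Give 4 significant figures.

[D]_eq = 0.9716 M

Q₀ = 0.001657 vs Keq = 0.00377 ⇒ Q<K, forward
Step 1:
                    L           X           D
  Initial       4.155       4.084      0.6848
  Change      -0.1079     -0.3238      0.2159
  Equil         4.047        3.76      0.9007
  solve Keq expr → x = 0.1079; check Q = 0.00377
Then add 0.1882 M of D.
Step 2:
                    L           X           D
  Initial       4.047        3.76       1.089
  Change      0.05865      0.1759     -0.1173
  Equil         4.106       3.936      0.9716
  solve Keq expr → x = -0.05865; check Q = 0.00377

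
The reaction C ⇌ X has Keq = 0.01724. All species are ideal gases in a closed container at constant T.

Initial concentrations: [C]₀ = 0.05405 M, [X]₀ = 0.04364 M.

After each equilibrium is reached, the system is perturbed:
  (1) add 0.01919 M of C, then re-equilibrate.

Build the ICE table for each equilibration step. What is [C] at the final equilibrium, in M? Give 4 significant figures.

[C]_eq = 0.1149 M

Q₀ = 0.8074 vs Keq = 0.01724 ⇒ Q>K, reverse
Step 1:
                  C         X
  I         0.05405   0.04364
  C         0.04198  -0.04198
  E         0.09603  0.001656
  solve Keq expr → x = -0.04198; check Q = 0.01724
Then add 0.01919 M of C.
Step 2:
                  C         X
  I          0.1152  0.001656
  C       -3.2523e-04 3.2523e-04
  E          0.1149  0.001981
  solve Keq expr → x = 3.2523e-04; check Q = 0.01724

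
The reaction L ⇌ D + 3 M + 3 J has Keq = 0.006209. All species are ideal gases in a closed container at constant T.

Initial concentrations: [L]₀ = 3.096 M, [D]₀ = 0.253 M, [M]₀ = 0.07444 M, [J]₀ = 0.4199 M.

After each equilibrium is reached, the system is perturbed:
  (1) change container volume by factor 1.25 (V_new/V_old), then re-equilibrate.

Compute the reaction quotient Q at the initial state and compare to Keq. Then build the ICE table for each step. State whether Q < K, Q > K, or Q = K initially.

Q₀ = 2.4956e-06 vs Keq = 0.006209 ⇒ Q<K, forward
Step 1:
                   L          D          M          J
  init         3.096      0.253    0.07444     0.4199
  Δ           -0.127      0.127      0.381      0.381
  eq           2.969       0.38     0.4554     0.8009
  solve Keq expr → x = 0.127; check Q = 0.006209
Then change container volume by factor 1.25 (V_new/V_old).
Step 2:
                   L          D          M          J
  init         2.375      0.304     0.3643     0.6407
  Δ           -0.035      0.035      0.105      0.105
  eq            2.34      0.339     0.4693     0.7457
  solve Keq expr → x = 0.035; check Q = 0.006209

Q₀ = 2.4956e-06; Q < K (proceeds forward)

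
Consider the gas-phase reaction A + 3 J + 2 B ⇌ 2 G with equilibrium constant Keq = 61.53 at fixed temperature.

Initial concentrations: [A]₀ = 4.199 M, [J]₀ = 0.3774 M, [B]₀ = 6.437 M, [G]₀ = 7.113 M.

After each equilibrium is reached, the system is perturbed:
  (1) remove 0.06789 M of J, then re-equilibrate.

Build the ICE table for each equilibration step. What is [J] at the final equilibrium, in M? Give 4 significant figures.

[J]_eq = 0.1715 M

Q₀ = 5.41 vs Keq = 61.53 ⇒ Q<K, forward
Step 1:
                  A         J         B         G
  init        4.199    0.3774     6.437     7.113
  Δ        -0.06802   -0.2041    -0.136     0.136
  eq          4.131    0.1733     6.301     7.249
  solve Keq expr → x = 0.06802; check Q = 61.53
Then remove 0.06789 M of J.
Step 2:
                  A         J         B         G
  init        4.131    0.1054     6.301     7.249
  Δ         0.02203   0.06608   0.04406  -0.04406
  eq          4.153    0.1715     6.345     7.205
  solve Keq expr → x = -0.02203; check Q = 61.53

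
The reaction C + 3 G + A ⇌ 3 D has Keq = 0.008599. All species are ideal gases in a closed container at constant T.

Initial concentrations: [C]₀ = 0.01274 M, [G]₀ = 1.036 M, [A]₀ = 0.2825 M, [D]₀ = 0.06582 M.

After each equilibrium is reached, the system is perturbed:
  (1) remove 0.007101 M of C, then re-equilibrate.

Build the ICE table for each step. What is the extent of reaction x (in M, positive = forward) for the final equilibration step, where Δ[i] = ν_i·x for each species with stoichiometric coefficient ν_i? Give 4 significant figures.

x = -0.001281 M

Q₀ = 0.07125 vs Keq = 0.008599 ⇒ Q>K, reverse
Step 1:
                   C          G          A          D
  I          0.01274      1.036     0.2825    0.06582
  C         0.008608    0.02582   0.008608   -0.02582
  E          0.02135      1.062     0.2911       0.04
  solve Keq expr → x = -0.008608; check Q = 0.008599
Then remove 0.007101 M of C.
Step 2:
                   C          G          A          D
  I          0.01425      1.062     0.2911       0.04
  C         0.001281   0.003843   0.001281  -0.003843
  E          0.01553      1.066     0.2924    0.03615
  solve Keq expr → x = -0.001281; check Q = 0.008599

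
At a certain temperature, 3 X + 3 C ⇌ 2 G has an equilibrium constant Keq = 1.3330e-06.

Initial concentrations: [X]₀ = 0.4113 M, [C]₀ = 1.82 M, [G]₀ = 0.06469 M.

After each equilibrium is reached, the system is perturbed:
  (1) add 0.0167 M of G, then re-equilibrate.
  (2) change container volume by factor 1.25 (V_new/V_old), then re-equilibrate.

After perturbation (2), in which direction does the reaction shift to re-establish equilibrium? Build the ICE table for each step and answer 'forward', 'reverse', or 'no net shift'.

Q₀ = 0.009977 vs Keq = 1.3330e-06 ⇒ Q>K, reverse
Step 1:
                  X         C         G
  I          0.4113      1.82   0.06469
  C         0.09538   0.09538  -0.06359
  E          0.5067     1.915  0.001104
  solve Keq expr → x = -0.03179; check Q = 1.3330e-06
Then add 0.0167 M of G.
Step 2:
                  X         C         G
  I          0.5067     1.915    0.0178
  C         0.02489   0.02489  -0.01659
  E          0.5316      1.94  0.001209
  solve Keq expr → x = -0.008297; check Q = 1.3330e-06
Then change container volume by factor 1.25 (V_new/V_old).
Step 3:
                  X         C         G
  I          0.4253     1.552 9.6748e-04
  C       5.2026e-04 5.2026e-04 -3.4684e-04
  E          0.4258     1.553 6.2063e-04
  solve Keq expr → x = -1.7342e-04; check Q = 1.3330e-06

Direction: reverse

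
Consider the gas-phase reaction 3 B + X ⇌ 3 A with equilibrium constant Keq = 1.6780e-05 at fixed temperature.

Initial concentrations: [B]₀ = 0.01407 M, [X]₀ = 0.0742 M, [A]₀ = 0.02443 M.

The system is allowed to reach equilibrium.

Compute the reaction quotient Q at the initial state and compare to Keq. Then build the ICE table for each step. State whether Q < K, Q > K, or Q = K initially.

Q₀ = 70.55; Q > K (proceeds reverse)

Q₀ = 70.55 vs Keq = 1.6780e-05 ⇒ Q>K, reverse
Step 1:
                  B         X         A
  init      0.01407    0.0742   0.02443
  Δ         0.02401  0.008002  -0.02401
  eq        0.03808    0.0822 4.2385e-04
  solve Keq expr → x = -0.008002; check Q = 1.6780e-05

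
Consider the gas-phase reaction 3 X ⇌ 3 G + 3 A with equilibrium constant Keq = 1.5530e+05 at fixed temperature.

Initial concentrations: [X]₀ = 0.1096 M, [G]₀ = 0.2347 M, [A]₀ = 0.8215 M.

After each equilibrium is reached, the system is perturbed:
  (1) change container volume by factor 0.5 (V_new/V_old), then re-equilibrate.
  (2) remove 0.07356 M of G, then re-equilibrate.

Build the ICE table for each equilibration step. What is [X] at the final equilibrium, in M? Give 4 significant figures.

[X]_eq = 0.02038 M

Q₀ = 5.444 vs Keq = 1.5530e+05 ⇒ Q<K, forward
Step 1:
                   X          G          A
  I           0.1096     0.2347     0.8215
  C          -0.1038     0.1038     0.1038
  E         0.005826     0.3385     0.9253
  solve Keq expr → x = 0.03459; check Q = 1.5530e+05
Then change container volume by factor 0.5 (V_new/V_old).
Step 2:
                   X          G          A
  I          0.01165     0.6769      1.851
  C          0.01113   -0.01113   -0.01113
  E          0.02278     0.6658      1.839
  solve Keq expr → x = -0.003711; check Q = 1.5530e+05
Then remove 0.07356 M of G.
Step 3:
                   X          G          A
  I          0.02278     0.5923      1.839
  C        -0.002408   0.002408   0.002408
  E          0.02038     0.5947      1.842
  solve Keq expr → x = 8.0274e-04; check Q = 1.5530e+05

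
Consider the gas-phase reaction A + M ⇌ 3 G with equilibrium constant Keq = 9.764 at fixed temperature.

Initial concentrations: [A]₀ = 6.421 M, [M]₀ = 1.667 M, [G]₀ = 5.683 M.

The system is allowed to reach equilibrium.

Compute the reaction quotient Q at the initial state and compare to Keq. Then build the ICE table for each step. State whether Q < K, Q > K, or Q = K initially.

Q₀ = 17.15 vs Keq = 9.764 ⇒ Q>K, reverse
Step 1:
                   A          M          G
  Initial      6.421      1.667      5.683
  Change      0.2342     0.2342    -0.7025
  Equil        6.655      1.901       4.98
  solve Keq expr → x = -0.2342; check Q = 9.764

Q₀ = 17.15; Q > K (proceeds reverse)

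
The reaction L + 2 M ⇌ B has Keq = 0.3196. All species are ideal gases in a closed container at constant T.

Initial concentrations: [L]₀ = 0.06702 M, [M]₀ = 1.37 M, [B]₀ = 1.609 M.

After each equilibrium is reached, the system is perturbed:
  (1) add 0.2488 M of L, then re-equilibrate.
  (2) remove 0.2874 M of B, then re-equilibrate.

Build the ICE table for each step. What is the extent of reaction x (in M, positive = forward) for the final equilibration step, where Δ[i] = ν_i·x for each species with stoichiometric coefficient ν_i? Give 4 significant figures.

x = 0.06435 M

Q₀ = 12.79 vs Keq = 0.3196 ⇒ Q>K, reverse
Step 1:
                  L         M         B
  init      0.06702      1.37     1.609
  Δ          0.5199      1.04   -0.5199
  eq         0.5869      2.41     1.089
  solve Keq expr → x = -0.5199; check Q = 0.3196
Then add 0.2488 M of L.
Step 2:
                  L         M         B
  init       0.8357      2.41     1.089
  Δ        -0.09121   -0.1824   0.09121
  eq         0.7445     2.227      1.18
  solve Keq expr → x = 0.09121; check Q = 0.3196
Then remove 0.2874 M of B.
Step 3:
                  L         M         B
  init       0.7445     2.227     0.893
  Δ        -0.06435   -0.1287   0.06435
  eq         0.6801     2.099    0.9573
  solve Keq expr → x = 0.06435; check Q = 0.3196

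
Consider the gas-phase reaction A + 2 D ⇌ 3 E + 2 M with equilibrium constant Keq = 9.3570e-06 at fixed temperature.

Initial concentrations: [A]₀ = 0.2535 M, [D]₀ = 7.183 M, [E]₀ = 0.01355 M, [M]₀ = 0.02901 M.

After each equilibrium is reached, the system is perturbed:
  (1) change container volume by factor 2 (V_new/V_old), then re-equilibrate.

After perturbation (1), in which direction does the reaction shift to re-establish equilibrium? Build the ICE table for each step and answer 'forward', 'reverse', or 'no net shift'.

Q₀ = 1.6008e-10 vs Keq = 9.3570e-06 ⇒ Q<K, forward
Step 1:
                   A          D          E          M
  init        0.2535      7.183    0.01355    0.02901
  Δ         -0.05304    -0.1061     0.1591     0.1061
  eq          0.2005      7.077     0.1727     0.1351
  solve Keq expr → x = 0.05304; check Q = 9.3570e-06
Then change container volume by factor 2 (V_new/V_old).
Step 2:
                   A          D          E          M
  init        0.1002      3.538    0.08633    0.06754
  Δ        -0.008951    -0.0179    0.02685     0.0179
  eq         0.09128      3.521     0.1132    0.08544
  solve Keq expr → x = 0.008951; check Q = 9.3570e-06

Direction: forward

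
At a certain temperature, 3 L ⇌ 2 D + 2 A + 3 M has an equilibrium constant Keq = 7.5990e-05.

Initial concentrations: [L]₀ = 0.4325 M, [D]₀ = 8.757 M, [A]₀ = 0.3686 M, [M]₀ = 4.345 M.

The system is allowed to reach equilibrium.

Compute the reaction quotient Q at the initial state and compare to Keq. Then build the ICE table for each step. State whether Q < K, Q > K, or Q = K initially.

Q₀ = 1.0564e+04 vs Keq = 7.5990e-05 ⇒ Q>K, reverse
Step 1:
                   L          D          A          M
  init        0.4325      8.757     0.3686      4.345
  Δ           0.5527    -0.3685    -0.3685    -0.5527
  eq          0.9852      8.389 1.3760e-04      3.792
  solve Keq expr → x = -0.1842; check Q = 7.5990e-05

Q₀ = 1.0564e+04; Q > K (proceeds reverse)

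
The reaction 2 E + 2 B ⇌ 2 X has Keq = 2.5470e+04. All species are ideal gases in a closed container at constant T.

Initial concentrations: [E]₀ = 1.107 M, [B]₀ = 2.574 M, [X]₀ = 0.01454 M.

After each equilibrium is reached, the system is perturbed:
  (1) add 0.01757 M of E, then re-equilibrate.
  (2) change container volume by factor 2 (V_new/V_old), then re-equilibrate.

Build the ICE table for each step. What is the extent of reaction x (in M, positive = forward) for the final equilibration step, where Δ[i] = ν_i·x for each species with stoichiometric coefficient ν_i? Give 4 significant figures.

Q₀ = 2.6039e-05 vs Keq = 2.5470e+04 ⇒ Q<K, forward
Step 1:
                    E           B           X
  init          1.107       2.574     0.01454
  Δ            -1.102      -1.102       1.102
  eq         0.004755       1.472       1.117
  solve Keq expr → x = 0.5511; check Q = 2.5470e+04
Then add 0.01757 M of E.
Step 2:
                    E           B           X
  init        0.02232       1.472       1.117
  Δ          -0.01744    -0.01744     0.01744
  eq         0.004887       1.454       1.134
  solve Keq expr → x = 0.008719; check Q = 2.5470e+04
Then change container volume by factor 2 (V_new/V_old).
Step 3:
                    E           B           X
  init       0.002443      0.7272      0.5671
  Δ          0.002407    0.002407   -0.002407
  eq          0.00485      0.7296      0.5647
  solve Keq expr → x = -0.001203; check Q = 2.5470e+04

x = -0.001203 M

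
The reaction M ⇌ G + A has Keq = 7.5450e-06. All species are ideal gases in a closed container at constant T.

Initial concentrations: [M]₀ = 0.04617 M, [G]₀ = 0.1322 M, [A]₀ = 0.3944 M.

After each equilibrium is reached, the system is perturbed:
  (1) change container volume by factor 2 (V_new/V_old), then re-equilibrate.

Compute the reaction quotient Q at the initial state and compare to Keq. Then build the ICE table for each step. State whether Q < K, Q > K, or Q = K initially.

Q₀ = 1.129; Q > K (proceeds reverse)

Q₀ = 1.129 vs Keq = 7.5450e-06 ⇒ Q>K, reverse
Step 1:
                  M         G         A
  init      0.04617    0.1322    0.3944
  Δ          0.1322   -0.1322   -0.1322
  eq         0.1784 5.1325e-06    0.2622
  solve Keq expr → x = -0.1322; check Q = 7.5450e-06
Then change container volume by factor 2 (V_new/V_old).
Step 2:
                  M         G         A
  init      0.08918 2.5662e-06    0.1311
  Δ       -2.5660e-06 2.5660e-06 2.5660e-06
  eq        0.08918 5.1322e-06    0.1311
  solve Keq expr → x = 2.5660e-06; check Q = 7.5450e-06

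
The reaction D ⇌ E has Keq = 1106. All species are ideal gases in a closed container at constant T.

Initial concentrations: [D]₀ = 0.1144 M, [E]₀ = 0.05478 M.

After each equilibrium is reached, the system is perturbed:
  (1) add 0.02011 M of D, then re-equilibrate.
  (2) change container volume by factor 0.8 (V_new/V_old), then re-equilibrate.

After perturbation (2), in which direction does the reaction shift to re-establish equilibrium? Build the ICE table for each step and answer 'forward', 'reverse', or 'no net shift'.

Q₀ = 0.4788 vs Keq = 1106 ⇒ Q<K, forward
Step 1:
                   D          E
  I           0.1144    0.05478
  C          -0.1142     0.1142
  E       1.5283e-04      0.169
  solve Keq expr → x = 0.1142; check Q = 1106
Then add 0.02011 M of D.
Step 2:
                   D          E
  I          0.02026      0.169
  C         -0.02009    0.02009
  E       1.7099e-04     0.1891
  solve Keq expr → x = 0.02009; check Q = 1106
Then change container volume by factor 0.8 (V_new/V_old).
Step 3:
                   D          E
  I       2.1374e-04     0.2364
  C                0          0
  E       2.1374e-04     0.2364
  solve Keq expr → x = 0; check Q = 1106

Direction: no net shift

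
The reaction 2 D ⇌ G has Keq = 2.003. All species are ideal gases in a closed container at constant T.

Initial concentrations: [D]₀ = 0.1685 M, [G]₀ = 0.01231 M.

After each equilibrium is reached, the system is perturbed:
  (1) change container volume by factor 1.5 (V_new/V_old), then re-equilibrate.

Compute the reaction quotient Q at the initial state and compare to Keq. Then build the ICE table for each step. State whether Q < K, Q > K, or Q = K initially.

Q₀ = 0.4336; Q < K (proceeds forward)

Q₀ = 0.4336 vs Keq = 2.003 ⇒ Q<K, forward
Step 1:
                  D         G
  Initial    0.1685   0.01231
  Change   -0.04075   0.02038
  Equil      0.1277   0.03269
  solve Keq expr → x = 0.02038; check Q = 2.003
Then change container volume by factor 1.5 (V_new/V_old).
Step 2:
                  D         G
  Initial   0.08516   0.02179
  Change   0.008465 -0.004232
  Equil     0.09363   0.01756
  solve Keq expr → x = -0.004232; check Q = 2.003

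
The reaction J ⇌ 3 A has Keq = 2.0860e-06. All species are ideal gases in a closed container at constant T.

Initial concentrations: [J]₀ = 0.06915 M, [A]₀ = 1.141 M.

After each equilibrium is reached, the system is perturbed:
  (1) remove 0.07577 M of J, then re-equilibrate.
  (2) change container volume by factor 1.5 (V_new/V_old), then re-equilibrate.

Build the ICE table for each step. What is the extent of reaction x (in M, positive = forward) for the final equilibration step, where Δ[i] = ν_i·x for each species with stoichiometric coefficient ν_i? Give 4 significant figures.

x = 6.3076e-04 M

Q₀ = 21.48 vs Keq = 2.0860e-06 ⇒ Q>K, reverse
Step 1:
                   J          A
  Initial    0.06915      1.141
  Change      0.3771     -1.131
  Equil       0.4462   0.009764
  solve Keq expr → x = -0.3771; check Q = 2.0860e-06
Then remove 0.07577 M of J.
Step 2:
                   J          A
  Initial     0.3705   0.009764
  Change  1.9521e-04 -5.8564e-04
  Equil       0.3707   0.009178
  solve Keq expr → x = -1.9521e-04; check Q = 2.0860e-06
Then change container volume by factor 1.5 (V_new/V_old).
Step 3:
                   J          A
  Initial     0.2471   0.006119
  Change  -6.3076e-04   0.001892
  Equil       0.2465   0.008011
  solve Keq expr → x = 6.3076e-04; check Q = 2.0860e-06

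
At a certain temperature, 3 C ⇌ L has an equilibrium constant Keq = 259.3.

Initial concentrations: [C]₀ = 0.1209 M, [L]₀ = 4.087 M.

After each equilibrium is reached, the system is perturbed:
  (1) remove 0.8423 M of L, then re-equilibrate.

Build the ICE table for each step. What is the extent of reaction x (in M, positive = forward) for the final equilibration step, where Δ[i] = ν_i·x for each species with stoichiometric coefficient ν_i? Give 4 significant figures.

x = 0.006188 M

Q₀ = 2313 vs Keq = 259.3 ⇒ Q>K, reverse
Step 1:
                   C          L
  Initial     0.1209      4.087
  Change      0.1289   -0.04298
  Equil       0.2498      4.044
  solve Keq expr → x = -0.04298; check Q = 259.3
Then remove 0.8423 M of L.
Step 2:
                   C          L
  Initial     0.2498      3.202
  Change    -0.01856   0.006188
  Equil       0.2313      3.208
  solve Keq expr → x = 0.006188; check Q = 259.3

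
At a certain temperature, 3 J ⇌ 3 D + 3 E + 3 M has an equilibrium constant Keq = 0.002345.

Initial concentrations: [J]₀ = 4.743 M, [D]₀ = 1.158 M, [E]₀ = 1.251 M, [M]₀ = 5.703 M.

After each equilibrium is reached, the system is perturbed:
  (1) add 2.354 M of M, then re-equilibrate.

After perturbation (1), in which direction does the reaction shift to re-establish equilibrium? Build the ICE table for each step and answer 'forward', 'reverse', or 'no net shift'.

Direction: reverse

Q₀ = 5.285 vs Keq = 0.002345 ⇒ Q>K, reverse
Step 1:
                  J         D         E         M
  Initial     4.743     1.158     1.251     5.703
  Change     0.8132   -0.8132   -0.8132   -0.8132
  Equil       5.556    0.3448    0.4378      4.89
  solve Keq expr → x = -0.2711; check Q = 0.002345
Then add 2.354 M of M.
Step 2:
                  J         D         E         M
  Initial     5.556    0.3448    0.4378     7.244
  Change    0.06542  -0.06542  -0.06542  -0.06542
  Equil       5.622    0.2794    0.3724     7.178
  solve Keq expr → x = -0.02181; check Q = 0.002345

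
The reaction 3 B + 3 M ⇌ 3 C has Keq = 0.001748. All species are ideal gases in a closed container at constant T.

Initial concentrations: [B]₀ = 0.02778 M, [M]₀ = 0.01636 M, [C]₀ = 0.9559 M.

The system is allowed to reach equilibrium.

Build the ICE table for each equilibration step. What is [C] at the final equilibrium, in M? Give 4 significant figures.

[C]_eq = 0.0941 M

Q₀ = 9.3045e+09 vs Keq = 0.001748 ⇒ Q>K, reverse
Step 1:
                  B         M         C
  Initial   0.02778   0.01636    0.9559
  Change     0.8618    0.8618   -0.8618
  Equil      0.8896    0.8782    0.0941
  solve Keq expr → x = -0.2873; check Q = 0.001748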